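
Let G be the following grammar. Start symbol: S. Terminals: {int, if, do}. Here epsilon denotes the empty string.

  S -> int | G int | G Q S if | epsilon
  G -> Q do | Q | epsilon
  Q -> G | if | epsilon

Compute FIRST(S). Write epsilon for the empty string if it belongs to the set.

FIRST(S) = {epsilon, do, if, int}  (via G int, G Q S if)
FIRST(G) = {epsilon, do, if}  (via Q do, Q)
FIRST(Q) = {epsilon, do, if}  (via G)

{epsilon, do, if, int}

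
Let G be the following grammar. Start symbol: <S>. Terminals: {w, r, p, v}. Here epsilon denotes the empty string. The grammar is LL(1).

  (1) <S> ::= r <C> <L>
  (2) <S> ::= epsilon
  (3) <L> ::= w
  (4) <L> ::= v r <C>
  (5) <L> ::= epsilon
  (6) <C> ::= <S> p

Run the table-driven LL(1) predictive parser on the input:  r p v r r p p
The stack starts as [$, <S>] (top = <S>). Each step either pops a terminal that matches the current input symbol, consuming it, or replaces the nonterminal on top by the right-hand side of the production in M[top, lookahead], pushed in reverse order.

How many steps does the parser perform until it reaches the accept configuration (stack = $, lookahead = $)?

      Stack          Input            Action
   1  $ <S>          r p v r r p p $  expand <S> ::= r <C> <L>
   2  $ <L> <C> r    r p v r r p p $  match r
   3  $ <L> <C>      p v r r p p $    expand <C> ::= <S> p
   4  $ <L> p <S>    p v r r p p $    expand <S> ::= epsilon
   5  $ <L> p        p v r r p p $    match p
   6  $ <L>          v r r p p $      expand <L> ::= v r <C>
   7  $ <C> r v      v r r p p $      match v
   8  $ <C> r        r r p p $        match r
   9  $ <C>          r p p $          expand <C> ::= <S> p
  10  $ p <S>        r p p $          expand <S> ::= r <C> <L>
  11  $ p <L> <C> r  r p p $          match r
  12  $ p <L> <C>    p p $            expand <C> ::= <S> p
  13  $ p <L> p <S>  p p $            expand <S> ::= epsilon
  14  $ p <L> p      p p $            match p
  15  $ p <L>        p $              expand <L> ::= epsilon
  16  $ p            p $              match p
Accept reached after 16 steps.

16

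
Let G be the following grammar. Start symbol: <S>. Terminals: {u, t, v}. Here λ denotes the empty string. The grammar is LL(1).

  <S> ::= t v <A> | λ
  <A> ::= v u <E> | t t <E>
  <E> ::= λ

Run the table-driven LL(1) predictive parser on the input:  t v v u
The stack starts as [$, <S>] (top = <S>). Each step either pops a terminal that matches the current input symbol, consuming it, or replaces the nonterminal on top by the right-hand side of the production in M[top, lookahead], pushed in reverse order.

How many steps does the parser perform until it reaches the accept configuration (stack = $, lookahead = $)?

step 1: stack=$ <S>  input=t v v u $  — expand <S> ::= t v <A>
step 2: stack=$ <A> v t  input=t v v u $  — match t
step 3: stack=$ <A> v  input=v v u $  — match v
step 4: stack=$ <A>  input=v u $  — expand <A> ::= v u <E>
step 5: stack=$ <E> u v  input=v u $  — match v
step 6: stack=$ <E> u  input=u $  — match u
step 7: stack=$ <E>  input=$  — expand <E> ::= λ
Accept reached after 7 steps.

7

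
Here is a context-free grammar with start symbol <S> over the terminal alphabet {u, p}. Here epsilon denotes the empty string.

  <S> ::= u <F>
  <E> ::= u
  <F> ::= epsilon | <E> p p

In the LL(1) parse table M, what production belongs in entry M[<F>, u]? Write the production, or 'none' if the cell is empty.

FIRST(<S>): from <S>::=u <F> we get {u}. So FIRST(<S>) = {u}.
FIRST(<E>): from <E>::=u we get {u}. So FIRST(<E>) = {u}.
FIRST(<F>): from <F>::=epsilon we get {epsilon}; from <F>::=<E> p p we get {u}. So FIRST(<F>) = {epsilon, u}.
FOLLOW(<S>) includes $ since <S> is the start symbol.
FOLLOW(<S>): <S> appears on no right-hand side. Thus FOLLOW(<S>) = {$}.
FOLLOW(<F>): in <S>::=u <F>, the suffix after <F> is empty, so FOLLOW(<F>) ⊇ FOLLOW(<S>) = {$}. Thus FOLLOW(<F>) = {$}.
For <F> ::= epsilon: FIRST(epsilon) = {epsilon}, so it goes in M[<F>, t] for t ∈ {}; since epsilon ∈ FIRST, also for every t ∈ FOLLOW(<F>) = {$}.
For <F> ::= <E> p p: FIRST(<E> p p) = {u}, so it goes in M[<F>, t] for t ∈ {u}.

<F> ::= <E> p p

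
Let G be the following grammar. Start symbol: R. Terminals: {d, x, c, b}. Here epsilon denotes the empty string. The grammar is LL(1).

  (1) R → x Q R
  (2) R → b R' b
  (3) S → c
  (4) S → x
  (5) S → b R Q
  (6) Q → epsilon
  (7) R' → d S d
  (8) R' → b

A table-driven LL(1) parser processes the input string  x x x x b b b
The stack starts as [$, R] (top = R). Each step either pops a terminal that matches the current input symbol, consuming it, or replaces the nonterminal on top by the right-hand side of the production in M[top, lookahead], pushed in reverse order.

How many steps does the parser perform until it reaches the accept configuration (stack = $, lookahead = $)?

step 1: stack=$ R  input=x x x x b b b $  — expand R → x Q R
step 2: stack=$ R Q x  input=x x x x b b b $  — match x
step 3: stack=$ R Q  input=x x x b b b $  — expand Q → epsilon
step 4: stack=$ R  input=x x x b b b $  — expand R → x Q R
step 5: stack=$ R Q x  input=x x x b b b $  — match x
step 6: stack=$ R Q  input=x x b b b $  — expand Q → epsilon
step 7: stack=$ R  input=x x b b b $  — expand R → x Q R
step 8: stack=$ R Q x  input=x x b b b $  — match x
step 9: stack=$ R Q  input=x b b b $  — expand Q → epsilon
step 10: stack=$ R  input=x b b b $  — expand R → x Q R
step 11: stack=$ R Q x  input=x b b b $  — match x
step 12: stack=$ R Q  input=b b b $  — expand Q → epsilon
step 13: stack=$ R  input=b b b $  — expand R → b R' b
step 14: stack=$ b R' b  input=b b b $  — match b
step 15: stack=$ b R'  input=b b $  — expand R' → b
step 16: stack=$ b b  input=b b $  — match b
step 17: stack=$ b  input=b $  — match b
Accept reached after 17 steps.

17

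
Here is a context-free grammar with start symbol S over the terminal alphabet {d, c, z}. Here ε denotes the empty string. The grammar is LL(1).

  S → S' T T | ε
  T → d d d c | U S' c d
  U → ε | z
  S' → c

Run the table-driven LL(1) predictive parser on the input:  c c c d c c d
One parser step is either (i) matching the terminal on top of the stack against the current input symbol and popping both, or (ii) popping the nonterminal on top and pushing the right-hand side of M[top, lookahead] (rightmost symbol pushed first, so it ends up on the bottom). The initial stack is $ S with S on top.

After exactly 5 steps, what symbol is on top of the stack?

S'

     Stack         Input            Action
  1  $ S           c c c d c c d $  expand S → S' T T
  2  $ T T S'      c c c d c c d $  expand S' → c
  3  $ T T c       c c c d c c d $  match c
  4  $ T T         c c d c c d $    expand T → U S' c d
  5  $ T d c S' U  c c d c c d $    expand U → ε
Stack after step 5: $ T d c S' (top = S').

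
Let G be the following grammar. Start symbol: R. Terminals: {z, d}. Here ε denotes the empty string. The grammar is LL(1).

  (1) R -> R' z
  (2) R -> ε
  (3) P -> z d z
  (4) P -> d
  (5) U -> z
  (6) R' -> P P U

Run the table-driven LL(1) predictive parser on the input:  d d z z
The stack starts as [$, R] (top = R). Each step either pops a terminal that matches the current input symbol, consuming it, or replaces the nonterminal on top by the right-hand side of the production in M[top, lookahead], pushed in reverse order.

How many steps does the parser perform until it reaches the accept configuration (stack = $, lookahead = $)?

9

     Stack      Input      Action
  1  $ R        d d z z $  expand R -> R' z
  2  $ z R'     d d z z $  expand R' -> P P U
  3  $ z U P P  d d z z $  expand P -> d
  4  $ z U P d  d d z z $  match d
  5  $ z U P    d z z $    expand P -> d
  6  $ z U d    d z z $    match d
  7  $ z U      z z $      expand U -> z
  8  $ z z      z z $      match z
  9  $ z        z $        match z
Accept reached after 9 steps.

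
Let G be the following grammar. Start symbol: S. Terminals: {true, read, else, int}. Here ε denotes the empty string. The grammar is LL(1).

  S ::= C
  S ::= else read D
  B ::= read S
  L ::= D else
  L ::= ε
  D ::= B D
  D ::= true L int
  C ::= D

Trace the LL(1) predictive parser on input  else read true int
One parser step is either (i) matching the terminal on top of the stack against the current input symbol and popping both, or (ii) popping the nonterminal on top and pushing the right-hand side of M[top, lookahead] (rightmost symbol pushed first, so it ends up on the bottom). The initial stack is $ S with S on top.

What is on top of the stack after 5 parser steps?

L

     Stack          Input                 Action
  1  $ S            else read true int $  expand S ::= else read D
  2  $ D read else  else read true int $  match else
  3  $ D read       read true int $       match read
  4  $ D            true int $            expand D ::= true L int
  5  $ int L true   true int $            match true
Stack after step 5: $ int L (top = L).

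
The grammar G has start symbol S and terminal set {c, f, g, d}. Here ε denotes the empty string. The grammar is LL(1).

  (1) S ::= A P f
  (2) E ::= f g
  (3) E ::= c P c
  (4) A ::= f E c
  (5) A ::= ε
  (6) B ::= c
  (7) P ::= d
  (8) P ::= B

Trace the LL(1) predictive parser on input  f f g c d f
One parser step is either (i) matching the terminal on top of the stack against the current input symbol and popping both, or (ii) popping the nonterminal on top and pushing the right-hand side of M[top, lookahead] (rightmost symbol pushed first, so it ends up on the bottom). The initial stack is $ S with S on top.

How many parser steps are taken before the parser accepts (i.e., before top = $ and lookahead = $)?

10

      Stack        Input          Action
   1  $ S          f f g c d f $  expand S ::= A P f
   2  $ f P A      f f g c d f $  expand A ::= f E c
   3  $ f P c E f  f f g c d f $  match f
   4  $ f P c E    f g c d f $    expand E ::= f g
   5  $ f P c g f  f g c d f $    match f
   6  $ f P c g    g c d f $      match g
   7  $ f P c      c d f $        match c
   8  $ f P        d f $          expand P ::= d
   9  $ f d        d f $          match d
  10  $ f          f $            match f
Accept reached after 10 steps.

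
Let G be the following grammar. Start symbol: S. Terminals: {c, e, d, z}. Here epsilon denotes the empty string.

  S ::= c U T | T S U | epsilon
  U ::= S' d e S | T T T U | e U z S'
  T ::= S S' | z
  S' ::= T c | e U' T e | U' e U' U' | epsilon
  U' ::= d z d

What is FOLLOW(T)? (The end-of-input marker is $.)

FIRST(U') = {d}
FIRST(S) = {epsilon, c, d, e, z}  (via T S U)
FIRST(U) = {c, d, e, z}  (via S' d e S, T T T U)
FIRST(T) = {epsilon, c, d, e, z}  (via S S')
FIRST(S') = {epsilon, c, d, e, z}  (via T c, U' e U' U')
FOLLOW(S) includes $ since S is the start symbol.
FOLLOW(S): in S::=T S U, S is followed by U with FIRST {c, d, e, z}; in U::=S' d e S, the suffix after S is empty, so FOLLOW(S) ⊇ FOLLOW(U) = {$, c, d, e, z}; in T::=S S', S is followed by S' with FIRST {epsilon, c, d, e, z}; in T::=S S', the suffix after S is nullable, so FOLLOW(S) ⊇ FOLLOW(T) = {$, c, d, e, z}. Thus FOLLOW(S) = {$, c, d, e, z}.
FOLLOW(U): in S::=c U T, U is followed by T with FIRST {epsilon, c, d, e, z}; in S::=c U T, the suffix after U is nullable, so FOLLOW(U) ⊇ FOLLOW(S) = {$, c, d, e, z}; in S::=T S U, the suffix after U is empty, so FOLLOW(U) ⊇ FOLLOW(S) = {$, c, d, e, z}; in U::=T T T U, the suffix after U is empty (adds nothing new); in U::=e U z S', U is followed by z S' with FIRST {z}. Thus FOLLOW(U) = {$, c, d, e, z}.
FOLLOW(T): in S::=c U T, the suffix after T is empty, so FOLLOW(T) ⊇ FOLLOW(S) = {$, c, d, e, z}; in S::=T S U, T is followed by S U with FIRST {c, d, e, z}; in U::=T T T U (occurrence 1), T is followed by T T U with FIRST {c, d, e, z}; in U::=T T T U (occurrence 2), T is followed by T U with FIRST {c, d, e, z}; in U::=T T T U (occurrence 3), T is followed by U with FIRST {c, d, e, z}; in S'::=T c, T is followed by c with FIRST {c}; in S'::=e U' T e, T is followed by e with FIRST {e}. Thus FOLLOW(T) = {$, c, d, e, z}.
FOLLOW(S'): in U::=S' d e S, S' is followed by d e S with FIRST {d}; in U::=e U z S', the suffix after S' is empty, so FOLLOW(S') ⊇ FOLLOW(U) = {$, c, d, e, z}; in T::=S S', the suffix after S' is empty, so FOLLOW(S') ⊇ FOLLOW(T) = {$, c, d, e, z}. Thus FOLLOW(S') = {$, c, d, e, z}.
FOLLOW(U'): in S'::=e U' T e, U' is followed by T e with FIRST {c, d, e, z}; in S'::=U' e U' U' (occurrence 1), U' is followed by e U' U' with FIRST {e}; in S'::=U' e U' U' (occurrence 2), U' is followed by U' with FIRST {d}; in S'::=U' e U' U' (occurrence 3), the suffix after U' is empty, so FOLLOW(U') ⊇ FOLLOW(S') = {$, c, d, e, z}. Thus FOLLOW(U') = {$, c, d, e, z}.

{$, c, d, e, z}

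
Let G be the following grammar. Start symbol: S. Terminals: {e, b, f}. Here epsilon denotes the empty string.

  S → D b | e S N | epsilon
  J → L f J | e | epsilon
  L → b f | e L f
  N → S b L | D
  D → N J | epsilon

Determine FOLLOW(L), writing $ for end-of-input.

FIRST(L) = {b, e}
FIRST(J) = {epsilon, b, e}  (via L f J)
FIRST(S) = {epsilon, b, e}  (via D b)
FIRST(N) = {epsilon, b, e}  (via S b L, D)
FIRST(D) = {epsilon, b, e}  (via N J)
FOLLOW(S) includes $ since S is the start symbol.
FOLLOW(S): in S→e S N, S is followed by N with FIRST {epsilon, b, e}; in S→e S N, the suffix after S is nullable (adds nothing new); in N→S b L, S is followed by b L with FIRST {b}. Thus FOLLOW(S) = {$, b, e}.
FOLLOW(J): in J→L f J, the suffix after J is empty (adds nothing new); in D→N J, the suffix after J is empty, so FOLLOW(J) ⊇ FOLLOW(D) = {$, b, e}. Thus FOLLOW(J) = {$, b, e}.
FOLLOW(L): in J→L f J, L is followed by f J with FIRST {f}; in L→e L f, L is followed by f with FIRST {f}; in N→S b L, the suffix after L is empty, so FOLLOW(L) ⊇ FOLLOW(N) = {$, b, e}. Thus FOLLOW(L) = {$, b, e, f}.
FOLLOW(N): in S→e S N, the suffix after N is empty, so FOLLOW(N) ⊇ FOLLOW(S) = {$, b, e}; in D→N J, N is followed by J with FIRST {epsilon, b, e}; in D→N J, the suffix after N is nullable, so FOLLOW(N) ⊇ FOLLOW(D) = {$, b, e}. Thus FOLLOW(N) = {$, b, e}.
FOLLOW(D): in S→D b, D is followed by b with FIRST {b}; in N→D, the suffix after D is empty, so FOLLOW(D) ⊇ FOLLOW(N) = {$, b, e}. Thus FOLLOW(D) = {$, b, e}.

{$, b, e, f}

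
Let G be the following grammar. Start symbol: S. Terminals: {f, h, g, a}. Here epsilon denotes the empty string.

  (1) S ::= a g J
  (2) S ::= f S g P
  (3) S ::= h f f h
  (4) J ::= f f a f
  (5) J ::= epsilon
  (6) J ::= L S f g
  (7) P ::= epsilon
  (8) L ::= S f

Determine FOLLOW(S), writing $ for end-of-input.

{$, f, g}

FIRST(S): from S::=a g J we get {a}; from S::=f S g P we get {f}; from S::=h f f h we get {h}. So FIRST(S) = {a, f, h}.
FIRST(P): from P::=epsilon we get {epsilon}. So FIRST(P) = {epsilon}.
FIRST(L): from L::=S f we get {a, f, h}. So FIRST(L) = {a, f, h}.
FIRST(J): from J::=f f a f we get {f}; from J::=epsilon we get {epsilon}; from J::=L S f g we get {a, f, h}. So FIRST(J) = {epsilon, a, f, h}.
FOLLOW(S) includes $ since S is the start symbol.
FOLLOW(S): in S::=f S g P, S is followed by g P with FIRST {g}; in J::=L S f g, S is followed by f g with FIRST {f}; in L::=S f, S is followed by f with FIRST {f}. Thus FOLLOW(S) = {$, f, g}.
FOLLOW(J): in S::=a g J, the suffix after J is empty, so FOLLOW(J) ⊇ FOLLOW(S) = {$, f, g}. Thus FOLLOW(J) = {$, f, g}.
FOLLOW(P): in S::=f S g P, the suffix after P is empty, so FOLLOW(P) ⊇ FOLLOW(S) = {$, f, g}. Thus FOLLOW(P) = {$, f, g}.
FOLLOW(L): in J::=L S f g, L is followed by S f g with FIRST {a, f, h}. Thus FOLLOW(L) = {a, f, h}.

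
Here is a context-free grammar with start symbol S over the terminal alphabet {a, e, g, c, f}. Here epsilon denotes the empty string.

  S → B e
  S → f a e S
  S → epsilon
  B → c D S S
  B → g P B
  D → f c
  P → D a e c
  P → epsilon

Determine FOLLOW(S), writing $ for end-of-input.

FIRST(B): from B→c D S S we get {c}; from B→g P B we get {g}. So FIRST(B) = {c, g}.
FIRST(D): from D→f c we get {f}. So FIRST(D) = {f}.
FIRST(S): from S→B e we get {c, g}; from S→f a e S we get {f}; from S→epsilon we get {epsilon}. So FIRST(S) = {epsilon, c, f, g}.
FIRST(P): from P→D a e c we get {f}; from P→epsilon we get {epsilon}. So FIRST(P) = {epsilon, f}.
FOLLOW(S) includes $ since S is the start symbol.
FOLLOW(B): in S→B e, B is followed by e with FIRST {e}; in B→g P B, the suffix after B is empty (adds nothing new). Thus FOLLOW(B) = {e}.
FOLLOW(S): in S→f a e S, the suffix after S is empty (adds nothing new); in B→c D S S (occurrence 1), S is followed by S with FIRST {epsilon, c, f, g}; in B→c D S S (occurrence 1), the suffix after S is nullable, so FOLLOW(S) ⊇ FOLLOW(B) = {e}; in B→c D S S (occurrence 2), the suffix after S is empty, so FOLLOW(S) ⊇ FOLLOW(B) = {e}. Thus FOLLOW(S) = {$, c, e, f, g}.
FOLLOW(D): in B→c D S S, D is followed by S S with FIRST {epsilon, c, f, g}; in B→c D S S, the suffix after D is nullable, so FOLLOW(D) ⊇ FOLLOW(B) = {e}; in P→D a e c, D is followed by a e c with FIRST {a}. Thus FOLLOW(D) = {a, c, e, f, g}.
FOLLOW(P): in B→g P B, P is followed by B with FIRST {c, g}. Thus FOLLOW(P) = {c, g}.

{$, c, e, f, g}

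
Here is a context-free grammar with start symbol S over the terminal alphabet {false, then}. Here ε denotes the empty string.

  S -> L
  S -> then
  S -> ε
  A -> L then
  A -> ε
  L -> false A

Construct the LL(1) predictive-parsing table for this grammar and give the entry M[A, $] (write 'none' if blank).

A -> ε

FIRST(L): from L->false A we get {false}. So FIRST(L) = {false}.
FIRST(S): from S->L we get {false}; from S->then we get {then}; from S->ε we get {ε}. So FIRST(S) = {ε, false, then}.
FIRST(A): from A->L then we get {false}; from A->ε we get {ε}. So FIRST(A) = {ε, false}.
FOLLOW(S) includes $ since S is the start symbol.
FOLLOW(L): in S->L, the suffix after L is empty, so FOLLOW(L) ⊇ FOLLOW(S) = {$}; in A->L then, L is followed by then with FIRST {then}. Thus FOLLOW(L) = {$, then}.
FOLLOW(A): in L->false A, the suffix after A is empty, so FOLLOW(A) ⊇ FOLLOW(L) = {$, then}. Thus FOLLOW(A) = {$, then}.
For A -> L then: FIRST(L then) = {false}, so it goes in M[A, t] for t ∈ {false}.
For A -> ε: FIRST(ε) = {ε}, so it goes in M[A, t] for t ∈ {}; since ε ∈ FIRST, also for every t ∈ FOLLOW(A) = {$, then}.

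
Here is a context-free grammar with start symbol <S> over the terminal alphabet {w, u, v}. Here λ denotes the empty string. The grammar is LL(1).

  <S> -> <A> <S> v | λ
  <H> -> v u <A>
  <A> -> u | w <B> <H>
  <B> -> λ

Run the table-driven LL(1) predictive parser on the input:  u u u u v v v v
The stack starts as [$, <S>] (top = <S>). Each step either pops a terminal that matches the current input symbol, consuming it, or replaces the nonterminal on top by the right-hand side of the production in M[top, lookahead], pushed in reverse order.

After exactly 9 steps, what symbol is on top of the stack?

<S>

step 1: stack=$ <S>  input=u u u u v v v v $  — expand <S> -> <A> <S> v
step 2: stack=$ v <S> <A>  input=u u u u v v v v $  — expand <A> -> u
step 3: stack=$ v <S> u  input=u u u u v v v v $  — match u
step 4: stack=$ v <S>  input=u u u v v v v $  — expand <S> -> <A> <S> v
step 5: stack=$ v v <S> <A>  input=u u u v v v v $  — expand <A> -> u
step 6: stack=$ v v <S> u  input=u u u v v v v $  — match u
step 7: stack=$ v v <S>  input=u u v v v v $  — expand <S> -> <A> <S> v
step 8: stack=$ v v v <S> <A>  input=u u v v v v $  — expand <A> -> u
step 9: stack=$ v v v <S> u  input=u u v v v v $  — match u
Stack after step 9: $ v v v <S> (top = <S>).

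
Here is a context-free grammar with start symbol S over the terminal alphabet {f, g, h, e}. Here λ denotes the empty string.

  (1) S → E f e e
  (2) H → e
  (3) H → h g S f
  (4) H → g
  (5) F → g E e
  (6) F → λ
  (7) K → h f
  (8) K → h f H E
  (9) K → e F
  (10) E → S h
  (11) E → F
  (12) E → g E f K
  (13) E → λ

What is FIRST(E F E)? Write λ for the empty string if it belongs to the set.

{λ, f, g}

FIRST(H) = {e, g, h}
FIRST(F) = {λ, g}
FIRST(K) = {e, h}
FIRST(S) = {f, g}  (via E f e e)
FIRST(E) = {λ, f, g}  (via S h, F)
FIRST(E F E): take FIRST of each symbol in turn, carrying on past any symbol whose FIRST contains λ; result {λ, f, g}.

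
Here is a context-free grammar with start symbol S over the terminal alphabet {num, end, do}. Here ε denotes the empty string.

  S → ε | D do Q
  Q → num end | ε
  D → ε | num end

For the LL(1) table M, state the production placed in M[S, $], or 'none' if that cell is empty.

FIRST(Q): from Q→num end we get {num}; from Q→ε we get {ε}. So FIRST(Q) = {ε, num}.
FIRST(D): from D→ε we get {ε}; from D→num end we get {num}. So FIRST(D) = {ε, num}.
FIRST(S): from S→ε we get {ε}; from S→D do Q we get {do, num}. So FIRST(S) = {ε, do, num}.
FOLLOW(S) includes $ since S is the start symbol.
FOLLOW(S): S appears on no right-hand side. Thus FOLLOW(S) = {$}.
For S → ε: FIRST(ε) = {ε}, so it goes in M[S, t] for t ∈ {}; since ε ∈ FIRST, also for every t ∈ FOLLOW(S) = {$}.
For S → D do Q: FIRST(D do Q) = {do, num}, so it goes in M[S, t] for t ∈ {do, num}.

S → ε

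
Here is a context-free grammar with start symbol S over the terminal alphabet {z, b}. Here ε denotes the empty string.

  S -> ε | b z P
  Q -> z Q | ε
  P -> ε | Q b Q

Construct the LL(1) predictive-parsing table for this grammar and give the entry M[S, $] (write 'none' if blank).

FIRST(S): from S->ε we get {ε}; from S->b z P we get {b}. So FIRST(S) = {ε, b}.
FIRST(Q): from Q->z Q we get {z}; from Q->ε we get {ε}. So FIRST(Q) = {ε, z}.
FIRST(P): from P->ε we get {ε}; from P->Q b Q we get {b, z}. So FIRST(P) = {ε, b, z}.
FOLLOW(S) includes $ since S is the start symbol.
FOLLOW(S): S appears on no right-hand side. Thus FOLLOW(S) = {$}.
For S -> ε: FIRST(ε) = {ε}, so it goes in M[S, t] for t ∈ {}; since ε ∈ FIRST, also for every t ∈ FOLLOW(S) = {$}.
For S -> b z P: FIRST(b z P) = {b}, so it goes in M[S, t] for t ∈ {b}.

S -> ε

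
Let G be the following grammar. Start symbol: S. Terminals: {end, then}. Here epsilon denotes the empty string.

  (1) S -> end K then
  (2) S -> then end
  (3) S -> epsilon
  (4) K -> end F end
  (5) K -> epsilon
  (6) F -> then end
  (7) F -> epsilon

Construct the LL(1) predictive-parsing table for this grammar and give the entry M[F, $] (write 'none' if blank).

FIRST(S): from S->end K then we get {end}; from S->then end we get {then}; from S->epsilon we get {epsilon}. So FIRST(S) = {epsilon, end, then}.
FIRST(K): from K->end F end we get {end}; from K->epsilon we get {epsilon}. So FIRST(K) = {epsilon, end}.
FIRST(F): from F->then end we get {then}; from F->epsilon we get {epsilon}. So FIRST(F) = {epsilon, then}.
FOLLOW(S) includes $ since S is the start symbol.
FOLLOW(F): in K->end F end, F is followed by end with FIRST {end}. Thus FOLLOW(F) = {end}.
For F -> then end: FIRST(then end) = {then}, so it goes in M[F, t] for t ∈ {then}.
For F -> epsilon: FIRST(epsilon) = {epsilon}, so it goes in M[F, t] for t ∈ {}; since epsilon ∈ FIRST, also for every t ∈ FOLLOW(F) = {end}.
None of these place a production in M[F, $].

none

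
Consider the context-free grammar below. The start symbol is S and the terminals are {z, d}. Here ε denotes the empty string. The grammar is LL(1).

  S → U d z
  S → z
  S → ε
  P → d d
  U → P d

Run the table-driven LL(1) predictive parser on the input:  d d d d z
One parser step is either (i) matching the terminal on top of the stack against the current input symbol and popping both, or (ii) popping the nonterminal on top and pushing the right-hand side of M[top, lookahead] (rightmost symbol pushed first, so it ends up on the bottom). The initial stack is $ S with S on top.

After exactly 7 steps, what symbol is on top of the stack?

step 1: stack=$ S  input=d d d d z $  — expand S → U d z
step 2: stack=$ z d U  input=d d d d z $  — expand U → P d
step 3: stack=$ z d d P  input=d d d d z $  — expand P → d d
step 4: stack=$ z d d d d  input=d d d d z $  — match d
step 5: stack=$ z d d d  input=d d d z $  — match d
step 6: stack=$ z d d  input=d d z $  — match d
step 7: stack=$ z d  input=d z $  — match d
Stack after step 7: $ z (top = z).

z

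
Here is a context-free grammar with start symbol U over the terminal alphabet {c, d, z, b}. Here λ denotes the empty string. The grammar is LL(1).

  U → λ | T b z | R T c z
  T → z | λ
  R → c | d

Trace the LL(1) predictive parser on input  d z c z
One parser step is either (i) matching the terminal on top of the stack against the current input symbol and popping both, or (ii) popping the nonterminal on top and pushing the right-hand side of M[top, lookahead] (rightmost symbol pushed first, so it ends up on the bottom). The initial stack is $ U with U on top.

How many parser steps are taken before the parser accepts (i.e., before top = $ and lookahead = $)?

     Stack      Input      Action
  1  $ U        d z c z $  expand U → R T c z
  2  $ z c T R  d z c z $  expand R → d
  3  $ z c T d  d z c z $  match d
  4  $ z c T    z c z $    expand T → z
  5  $ z c z    z c z $    match z
  6  $ z c      c z $      match c
  7  $ z        z $        match z
Accept reached after 7 steps.

7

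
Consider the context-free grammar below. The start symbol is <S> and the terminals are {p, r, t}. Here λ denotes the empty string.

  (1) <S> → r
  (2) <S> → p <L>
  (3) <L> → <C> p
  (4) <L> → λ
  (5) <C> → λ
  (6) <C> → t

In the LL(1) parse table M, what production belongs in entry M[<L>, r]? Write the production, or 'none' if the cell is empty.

none

FIRST(<S>) = {p, r}
FIRST(<C>) = {λ, t}
FIRST(<L>) = {λ, p, t}  (via <C> p)
FOLLOW(<S>) includes $ since <S> is the start symbol.
FOLLOW(<S>): <S> appears on no right-hand side. Thus FOLLOW(<S>) = {$}.
FOLLOW(<L>): in <S>→p <L>, the suffix after <L> is empty, so FOLLOW(<L>) ⊇ FOLLOW(<S>) = {$}. Thus FOLLOW(<L>) = {$}.
For <L> → <C> p: FIRST(<C> p) = {p, t}, so it goes in M[<L>, t] for t ∈ {p, t}.
For <L> → λ: FIRST(λ) = {λ}, so it goes in M[<L>, t] for t ∈ {}; since λ ∈ FIRST, also for every t ∈ FOLLOW(<L>) = {$}.
None of these place a production in M[<L>, r].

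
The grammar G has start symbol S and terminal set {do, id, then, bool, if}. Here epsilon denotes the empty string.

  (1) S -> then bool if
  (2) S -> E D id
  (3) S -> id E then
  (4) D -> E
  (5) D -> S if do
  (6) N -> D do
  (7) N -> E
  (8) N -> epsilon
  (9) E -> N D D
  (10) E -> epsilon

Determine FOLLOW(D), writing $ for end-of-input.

FIRST(S): from S->then bool if we get {then}; from S->E D id we get {do, id, then}; from S->id E then we get {id}. So FIRST(S) = {do, id, then}.
FIRST(D): from D->E we get {epsilon, do, id, then}; from D->S if do we get {do, id, then}. So FIRST(D) = {epsilon, do, id, then}.
FIRST(N): from N->D do we get {do, id, then}; from N->E we get {epsilon, do, id, then}; from N->epsilon we get {epsilon}. So FIRST(N) = {epsilon, do, id, then}.
FIRST(E): from E->N D D we get {epsilon, do, id, then}; from E->epsilon we get {epsilon}. So FIRST(E) = {epsilon, do, id, then}.
FOLLOW(S) includes $ since S is the start symbol.
FOLLOW(S): in D->S if do, S is followed by if do with FIRST {if}. Thus FOLLOW(S) = {$, if}.
FOLLOW(D): in S->E D id, D is followed by id with FIRST {id}; in N->D do, D is followed by do with FIRST {do}; in E->N D D (occurrence 1), D is followed by D with FIRST {epsilon, do, id, then}; in E->N D D (occurrence 1), the suffix after D is nullable, so FOLLOW(D) ⊇ FOLLOW(E) = {do, id, then}; in E->N D D (occurrence 2), the suffix after D is empty, so FOLLOW(D) ⊇ FOLLOW(E) = {do, id, then}. Thus FOLLOW(D) = {do, id, then}.
FOLLOW(N): in E->N D D, N is followed by D D with FIRST {epsilon, do, id, then}; in E->N D D, the suffix after N is nullable, so FOLLOW(N) ⊇ FOLLOW(E) = {do, id, then}. Thus FOLLOW(N) = {do, id, then}.
FOLLOW(E): in S->E D id, E is followed by D id with FIRST {do, id, then}; in S->id E then, E is followed by then with FIRST {then}; in D->E, the suffix after E is empty, so FOLLOW(E) ⊇ FOLLOW(D) = {do, id, then}; in N->E, the suffix after E is empty, so FOLLOW(E) ⊇ FOLLOW(N) = {do, id, then}. Thus FOLLOW(E) = {do, id, then}.

{do, id, then}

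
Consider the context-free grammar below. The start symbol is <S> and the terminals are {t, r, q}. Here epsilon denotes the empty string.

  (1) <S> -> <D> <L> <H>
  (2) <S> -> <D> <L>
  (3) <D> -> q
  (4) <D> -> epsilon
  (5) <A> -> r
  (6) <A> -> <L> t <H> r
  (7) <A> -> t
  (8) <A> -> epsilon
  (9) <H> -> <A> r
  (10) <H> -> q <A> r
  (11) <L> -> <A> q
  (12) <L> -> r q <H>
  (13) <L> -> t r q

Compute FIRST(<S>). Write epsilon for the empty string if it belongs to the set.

FIRST(<D>): from <D>->q we get {q}; from <D>->epsilon we get {epsilon}. So FIRST(<D>) = {epsilon, q}.
FIRST(<S>): from <S>-><D> <L> <H> we get {q, r, t}; from <S>-><D> <L> we get {q, r, t}. So FIRST(<S>) = {q, r, t}.
FIRST(<A>): from <A>->r we get {r}; from <A>-><L> t <H> r we get {q, r, t}; from <A>->t we get {t}; from <A>->epsilon we get {epsilon}. So FIRST(<A>) = {epsilon, q, r, t}.
FIRST(<H>): from <H>-><A> r we get {q, r, t}; from <H>->q <A> r we get {q}. So FIRST(<H>) = {q, r, t}.
FIRST(<L>): from <L>-><A> q we get {q, r, t}; from <L>->r q <H> we get {r}; from <L>->t r q we get {t}. So FIRST(<L>) = {q, r, t}.

{q, r, t}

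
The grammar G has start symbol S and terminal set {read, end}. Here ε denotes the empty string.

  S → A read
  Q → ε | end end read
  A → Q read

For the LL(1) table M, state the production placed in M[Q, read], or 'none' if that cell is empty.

FIRST(Q): from Q→ε we get {ε}; from Q→end end read we get {end}. So FIRST(Q) = {ε, end}.
FIRST(A): from A→Q read we get {end, read}. So FIRST(A) = {end, read}.
FIRST(S): from S→A read we get {end, read}. So FIRST(S) = {end, read}.
FOLLOW(S) includes $ since S is the start symbol.
FOLLOW(Q): in A→Q read, Q is followed by read with FIRST {read}. Thus FOLLOW(Q) = {read}.
For Q → ε: FIRST(ε) = {ε}, so it goes in M[Q, t] for t ∈ {}; since ε ∈ FIRST, also for every t ∈ FOLLOW(Q) = {read}.
For Q → end end read: FIRST(end end read) = {end}, so it goes in M[Q, t] for t ∈ {end}.

Q → ε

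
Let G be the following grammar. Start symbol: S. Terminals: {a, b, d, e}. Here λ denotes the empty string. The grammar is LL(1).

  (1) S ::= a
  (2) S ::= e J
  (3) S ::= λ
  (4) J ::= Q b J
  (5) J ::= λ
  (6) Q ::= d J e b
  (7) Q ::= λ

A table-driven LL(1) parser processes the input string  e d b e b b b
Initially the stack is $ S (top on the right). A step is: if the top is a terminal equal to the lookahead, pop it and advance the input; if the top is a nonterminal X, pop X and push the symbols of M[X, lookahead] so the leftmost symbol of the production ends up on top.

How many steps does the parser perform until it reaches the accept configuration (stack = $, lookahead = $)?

16

      Stack            Input            Action
   1  $ S              e d b e b b b $  expand S ::= e J
   2  $ J e            e d b e b b b $  match e
   3  $ J              d b e b b b $    expand J ::= Q b J
   4  $ J b Q          d b e b b b $    expand Q ::= d J e b
   5  $ J b b e J d    d b e b b b $    match d
   6  $ J b b e J      b e b b b $      expand J ::= Q b J
   7  $ J b b e J b Q  b e b b b $      expand Q ::= λ
   8  $ J b b e J b    b e b b b $      match b
   9  $ J b b e J      e b b b $        expand J ::= λ
  10  $ J b b e        e b b b $        match e
  11  $ J b b          b b b $          match b
  12  $ J b            b b $            match b
  13  $ J              b $              expand J ::= Q b J
  14  $ J b Q          b $              expand Q ::= λ
  15  $ J b            b $              match b
  16  $ J              $                expand J ::= λ
Accept reached after 16 steps.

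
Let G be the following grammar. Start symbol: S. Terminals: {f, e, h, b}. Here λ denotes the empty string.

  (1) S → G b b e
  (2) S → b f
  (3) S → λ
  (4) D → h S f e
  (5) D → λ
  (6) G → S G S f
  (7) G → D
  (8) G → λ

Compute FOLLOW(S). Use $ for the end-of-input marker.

{$, b, f, h}

FIRST(D) = {λ, h}
FIRST(S) = {λ, b, f, h}  (via G b b e)
FIRST(G) = {λ, b, f, h}  (via S G S f, D)
FOLLOW(S) includes $ since S is the start symbol.
FOLLOW(S): in D→h S f e, S is followed by f e with FIRST {f}; in G→S G S f (occurrence 1), S is followed by G S f with FIRST {b, f, h}; in G→S G S f (occurrence 2), S is followed by f with FIRST {f}. Thus FOLLOW(S) = {$, b, f, h}.
FOLLOW(G): in S→G b b e, G is followed by b b e with FIRST {b}; in G→S G S f, G is followed by S f with FIRST {b, f, h}. Thus FOLLOW(G) = {b, f, h}.
FOLLOW(D): in G→D, the suffix after D is empty, so FOLLOW(D) ⊇ FOLLOW(G) = {b, f, h}. Thus FOLLOW(D) = {b, f, h}.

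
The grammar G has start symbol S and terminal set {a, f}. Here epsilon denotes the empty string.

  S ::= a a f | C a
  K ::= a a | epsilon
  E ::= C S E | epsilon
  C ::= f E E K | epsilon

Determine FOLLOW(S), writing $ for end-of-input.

{$, a, f}

FIRST(K): from K::=a a we get {a}; from K::=epsilon we get {epsilon}. So FIRST(K) = {epsilon, a}.
FIRST(C): from C::=f E E K we get {f}; from C::=epsilon we get {epsilon}. So FIRST(C) = {epsilon, f}.
FIRST(S): from S::=a a f we get {a}; from S::=C a we get {a, f}. So FIRST(S) = {a, f}.
FIRST(E): from E::=C S E we get {a, f}; from E::=epsilon we get {epsilon}. So FIRST(E) = {epsilon, a, f}.
FOLLOW(S) includes $ since S is the start symbol.
FOLLOW(C): in S::=C a, C is followed by a with FIRST {a}; in E::=C S E, C is followed by S E with FIRST {a, f}. Thus FOLLOW(C) = {a, f}.
FOLLOW(K): in C::=f E E K, the suffix after K is empty, so FOLLOW(K) ⊇ FOLLOW(C) = {a, f}. Thus FOLLOW(K) = {a, f}.
FOLLOW(E): in E::=C S E, the suffix after E is empty (adds nothing new); in C::=f E E K (occurrence 1), E is followed by E K with FIRST {epsilon, a, f}; in C::=f E E K (occurrence 1), the suffix after E is nullable, so FOLLOW(E) ⊇ FOLLOW(C) = {a, f}; in C::=f E E K (occurrence 2), E is followed by K with FIRST {epsilon, a}; in C::=f E E K (occurrence 2), the suffix after E is nullable, so FOLLOW(E) ⊇ FOLLOW(C) = {a, f}. Thus FOLLOW(E) = {a, f}.
FOLLOW(S): in E::=C S E, S is followed by E with FIRST {epsilon, a, f}; in E::=C S E, the suffix after S is nullable, so FOLLOW(S) ⊇ FOLLOW(E) = {a, f}. Thus FOLLOW(S) = {$, a, f}.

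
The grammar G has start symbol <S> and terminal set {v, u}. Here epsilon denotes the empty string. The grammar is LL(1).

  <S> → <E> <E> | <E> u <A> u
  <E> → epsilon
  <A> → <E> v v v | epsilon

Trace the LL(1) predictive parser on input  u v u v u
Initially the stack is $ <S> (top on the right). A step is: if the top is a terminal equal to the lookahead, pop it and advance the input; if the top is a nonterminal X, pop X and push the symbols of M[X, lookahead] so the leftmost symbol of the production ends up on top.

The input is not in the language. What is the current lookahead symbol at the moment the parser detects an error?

u

step 1: stack=$ <S>  input=u v u v u $  — expand <S> → <E> u <A> u
step 2: stack=$ u <A> u <E>  input=u v u v u $  — expand <E> → epsilon
step 3: stack=$ u <A> u  input=u v u v u $  — match u
step 4: stack=$ u <A>  input=v u v u $  — expand <A> → <E> v v v
step 5: stack=$ u v v v <E>  input=v u v u $  — expand <E> → epsilon
step 6: stack=$ u v v v  input=v u v u $  — match v
step 7: stack=$ u v v  input=u v u $  — error: top is terminal v but lookahead is u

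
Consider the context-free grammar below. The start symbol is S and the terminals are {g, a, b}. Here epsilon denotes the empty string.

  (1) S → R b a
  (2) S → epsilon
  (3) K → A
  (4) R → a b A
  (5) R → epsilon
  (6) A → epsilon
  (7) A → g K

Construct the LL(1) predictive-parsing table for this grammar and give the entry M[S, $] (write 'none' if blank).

FIRST(R) = {epsilon, a}
FIRST(A) = {epsilon, g}
FIRST(S) = {epsilon, a, b}  (via R b a)
FIRST(K) = {epsilon, g}  (via A)
FOLLOW(S) includes $ since S is the start symbol.
FOLLOW(S): S appears on no right-hand side. Thus FOLLOW(S) = {$}.
For S → R b a: FIRST(R b a) = {a, b}, so it goes in M[S, t] for t ∈ {a, b}.
For S → epsilon: FIRST(epsilon) = {epsilon}, so it goes in M[S, t] for t ∈ {}; since epsilon ∈ FIRST, also for every t ∈ FOLLOW(S) = {$}.

S → epsilon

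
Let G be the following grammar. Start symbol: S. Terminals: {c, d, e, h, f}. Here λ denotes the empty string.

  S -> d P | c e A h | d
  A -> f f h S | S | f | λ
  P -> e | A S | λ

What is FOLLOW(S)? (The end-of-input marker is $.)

FIRST(S): from S->d P we get {d}; from S->c e A h we get {c}; from S->d we get {d}. So FIRST(S) = {c, d}.
FIRST(A): from A->f f h S we get {f}; from A->S we get {c, d}; from A->f we get {f}; from A->λ we get {λ}. So FIRST(A) = {λ, c, d, f}.
FIRST(P): from P->e we get {e}; from P->A S we get {c, d, f}; from P->λ we get {λ}. So FIRST(P) = {λ, c, d, e, f}.
FOLLOW(S) includes $ since S is the start symbol.
FOLLOW(A): in S->c e A h, A is followed by h with FIRST {h}; in P->A S, A is followed by S with FIRST {c, d}. Thus FOLLOW(A) = {c, d, h}.
FOLLOW(S): in A->f f h S, the suffix after S is empty, so FOLLOW(S) ⊇ FOLLOW(A) = {c, d, h}; in A->S, the suffix after S is empty, so FOLLOW(S) ⊇ FOLLOW(A) = {c, d, h}; in P->A S, the suffix after S is empty, so FOLLOW(S) ⊇ FOLLOW(P) = {$, c, d, h}. Thus FOLLOW(S) = {$, c, d, h}.
FOLLOW(P): in S->d P, the suffix after P is empty, so FOLLOW(P) ⊇ FOLLOW(S) = {$, c, d, h}. Thus FOLLOW(P) = {$, c, d, h}.

{$, c, d, h}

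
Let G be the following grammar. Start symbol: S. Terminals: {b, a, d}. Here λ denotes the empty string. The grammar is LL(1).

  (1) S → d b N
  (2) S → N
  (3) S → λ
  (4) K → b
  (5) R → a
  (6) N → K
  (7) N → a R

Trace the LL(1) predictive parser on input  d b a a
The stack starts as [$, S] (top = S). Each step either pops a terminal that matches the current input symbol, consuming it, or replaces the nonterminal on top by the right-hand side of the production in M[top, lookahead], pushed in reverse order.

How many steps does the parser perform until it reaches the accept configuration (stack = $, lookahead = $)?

step 1: stack=$ S  input=d b a a $  — expand S → d b N
step 2: stack=$ N b d  input=d b a a $  — match d
step 3: stack=$ N b  input=b a a $  — match b
step 4: stack=$ N  input=a a $  — expand N → a R
step 5: stack=$ R a  input=a a $  — match a
step 6: stack=$ R  input=a $  — expand R → a
step 7: stack=$ a  input=a $  — match a
Accept reached after 7 steps.

7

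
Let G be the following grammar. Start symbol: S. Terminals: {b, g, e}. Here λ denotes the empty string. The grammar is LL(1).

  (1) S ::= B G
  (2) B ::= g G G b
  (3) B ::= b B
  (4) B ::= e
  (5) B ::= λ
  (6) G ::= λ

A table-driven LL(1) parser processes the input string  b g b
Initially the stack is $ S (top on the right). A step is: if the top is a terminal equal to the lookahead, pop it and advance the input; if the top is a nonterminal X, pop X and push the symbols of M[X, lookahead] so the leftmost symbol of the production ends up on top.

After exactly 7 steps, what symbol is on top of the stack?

b

step 1: stack=$ S  input=b g b $  — expand S ::= B G
step 2: stack=$ G B  input=b g b $  — expand B ::= b B
step 3: stack=$ G B b  input=b g b $  — match b
step 4: stack=$ G B  input=g b $  — expand B ::= g G G b
step 5: stack=$ G b G G g  input=g b $  — match g
step 6: stack=$ G b G G  input=b $  — expand G ::= λ
step 7: stack=$ G b G  input=b $  — expand G ::= λ
Stack after step 7: $ G b (top = b).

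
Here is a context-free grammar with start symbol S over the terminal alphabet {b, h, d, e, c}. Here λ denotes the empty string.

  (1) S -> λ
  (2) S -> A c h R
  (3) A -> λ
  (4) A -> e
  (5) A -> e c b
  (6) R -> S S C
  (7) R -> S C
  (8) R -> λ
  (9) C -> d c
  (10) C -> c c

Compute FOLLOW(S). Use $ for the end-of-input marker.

FIRST(A) = {λ, e}
FIRST(C) = {c, d}
FIRST(S) = {λ, c, e}  (via A c h R)
FIRST(R) = {λ, c, d, e}  (via S S C, S C)
FOLLOW(S) includes $ since S is the start symbol.
FOLLOW(S): in R->S S C (occurrence 1), S is followed by S C with FIRST {c, d, e}; in R->S S C (occurrence 2), S is followed by C with FIRST {c, d}; in R->S C, S is followed by C with FIRST {c, d}. Thus FOLLOW(S) = {$, c, d, e}.
FOLLOW(A): in S->A c h R, A is followed by c h R with FIRST {c}. Thus FOLLOW(A) = {c}.
FOLLOW(R): in S->A c h R, the suffix after R is empty, so FOLLOW(R) ⊇ FOLLOW(S) = {$, c, d, e}. Thus FOLLOW(R) = {$, c, d, e}.
FOLLOW(C): in R->S S C, the suffix after C is empty, so FOLLOW(C) ⊇ FOLLOW(R) = {$, c, d, e}; in R->S C, the suffix after C is empty, so FOLLOW(C) ⊇ FOLLOW(R) = {$, c, d, e}. Thus FOLLOW(C) = {$, c, d, e}.

{$, c, d, e}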